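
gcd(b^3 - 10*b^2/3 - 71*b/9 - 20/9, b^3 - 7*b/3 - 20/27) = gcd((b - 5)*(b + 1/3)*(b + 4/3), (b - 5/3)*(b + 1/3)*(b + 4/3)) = b^2 + 5*b/3 + 4/9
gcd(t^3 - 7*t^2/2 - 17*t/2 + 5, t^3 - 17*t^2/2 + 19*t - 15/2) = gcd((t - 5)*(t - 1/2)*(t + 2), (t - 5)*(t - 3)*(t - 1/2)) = t^2 - 11*t/2 + 5/2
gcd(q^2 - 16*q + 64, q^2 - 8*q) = q - 8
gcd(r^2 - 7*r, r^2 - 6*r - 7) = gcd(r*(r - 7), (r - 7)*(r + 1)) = r - 7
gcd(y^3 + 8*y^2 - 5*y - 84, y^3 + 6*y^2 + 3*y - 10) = 1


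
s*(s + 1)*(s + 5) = s^3 + 6*s^2 + 5*s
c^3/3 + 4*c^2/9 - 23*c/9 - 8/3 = (c/3 + 1)*(c - 8/3)*(c + 1)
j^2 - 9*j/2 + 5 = (j - 5/2)*(j - 2)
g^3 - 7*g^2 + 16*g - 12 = (g - 3)*(g - 2)^2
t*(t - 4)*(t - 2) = t^3 - 6*t^2 + 8*t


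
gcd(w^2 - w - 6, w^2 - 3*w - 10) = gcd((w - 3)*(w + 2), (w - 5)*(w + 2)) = w + 2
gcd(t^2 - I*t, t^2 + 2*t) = t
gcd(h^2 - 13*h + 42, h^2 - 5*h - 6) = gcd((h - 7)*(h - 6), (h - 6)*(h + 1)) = h - 6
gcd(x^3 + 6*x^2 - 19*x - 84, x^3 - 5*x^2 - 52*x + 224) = x^2 + 3*x - 28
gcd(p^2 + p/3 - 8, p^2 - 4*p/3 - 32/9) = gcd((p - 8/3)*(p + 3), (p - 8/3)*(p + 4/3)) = p - 8/3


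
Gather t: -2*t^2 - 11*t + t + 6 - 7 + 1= -2*t^2 - 10*t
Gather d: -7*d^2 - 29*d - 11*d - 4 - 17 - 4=-7*d^2 - 40*d - 25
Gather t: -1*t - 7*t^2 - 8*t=-7*t^2 - 9*t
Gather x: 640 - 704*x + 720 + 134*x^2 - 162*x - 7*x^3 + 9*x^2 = -7*x^3 + 143*x^2 - 866*x + 1360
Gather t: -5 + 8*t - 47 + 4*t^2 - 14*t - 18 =4*t^2 - 6*t - 70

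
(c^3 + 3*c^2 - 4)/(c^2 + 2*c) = c + 1 - 2/c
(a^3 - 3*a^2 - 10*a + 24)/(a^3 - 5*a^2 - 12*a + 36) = (a - 4)/(a - 6)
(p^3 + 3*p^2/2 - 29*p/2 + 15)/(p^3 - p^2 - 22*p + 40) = (p - 3/2)/(p - 4)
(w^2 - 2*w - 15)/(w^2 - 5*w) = (w + 3)/w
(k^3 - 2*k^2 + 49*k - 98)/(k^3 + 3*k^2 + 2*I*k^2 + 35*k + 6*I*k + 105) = (k^2 - k*(2 + 7*I) + 14*I)/(k^2 + k*(3 - 5*I) - 15*I)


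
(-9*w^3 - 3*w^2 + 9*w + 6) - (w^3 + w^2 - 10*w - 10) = -10*w^3 - 4*w^2 + 19*w + 16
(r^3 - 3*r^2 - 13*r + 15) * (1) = r^3 - 3*r^2 - 13*r + 15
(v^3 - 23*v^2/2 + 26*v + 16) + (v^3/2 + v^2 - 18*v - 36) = 3*v^3/2 - 21*v^2/2 + 8*v - 20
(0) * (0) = 0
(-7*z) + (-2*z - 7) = -9*z - 7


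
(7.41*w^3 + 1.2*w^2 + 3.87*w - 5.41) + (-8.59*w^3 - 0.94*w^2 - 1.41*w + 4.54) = -1.18*w^3 + 0.26*w^2 + 2.46*w - 0.87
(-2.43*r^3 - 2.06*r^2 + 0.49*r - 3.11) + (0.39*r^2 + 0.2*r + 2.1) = -2.43*r^3 - 1.67*r^2 + 0.69*r - 1.01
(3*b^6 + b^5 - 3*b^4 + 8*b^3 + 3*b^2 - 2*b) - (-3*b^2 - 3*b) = 3*b^6 + b^5 - 3*b^4 + 8*b^3 + 6*b^2 + b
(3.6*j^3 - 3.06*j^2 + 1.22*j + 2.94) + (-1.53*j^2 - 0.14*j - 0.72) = 3.6*j^3 - 4.59*j^2 + 1.08*j + 2.22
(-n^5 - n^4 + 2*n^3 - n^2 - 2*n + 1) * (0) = 0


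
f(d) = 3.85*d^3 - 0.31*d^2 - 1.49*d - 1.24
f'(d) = 11.55*d^2 - 0.62*d - 1.49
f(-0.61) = -1.32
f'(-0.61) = 3.19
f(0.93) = 0.20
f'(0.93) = 7.92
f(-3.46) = -159.27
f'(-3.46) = 138.93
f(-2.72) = -76.96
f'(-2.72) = 85.65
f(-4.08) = -261.80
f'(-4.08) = 193.31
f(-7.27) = -1486.12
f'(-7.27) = 613.47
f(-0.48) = -1.02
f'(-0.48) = 1.47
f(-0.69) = -1.62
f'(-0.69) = 4.44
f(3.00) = 95.45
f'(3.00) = 100.60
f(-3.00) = -103.51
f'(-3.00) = 104.32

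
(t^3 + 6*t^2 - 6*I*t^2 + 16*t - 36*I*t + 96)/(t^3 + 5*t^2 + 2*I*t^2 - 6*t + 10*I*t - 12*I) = (t - 8*I)/(t - 1)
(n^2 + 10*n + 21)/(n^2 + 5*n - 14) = (n + 3)/(n - 2)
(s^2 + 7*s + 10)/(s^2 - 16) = (s^2 + 7*s + 10)/(s^2 - 16)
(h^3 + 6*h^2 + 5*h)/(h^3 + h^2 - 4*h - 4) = h*(h + 5)/(h^2 - 4)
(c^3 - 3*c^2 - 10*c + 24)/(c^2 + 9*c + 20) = (c^3 - 3*c^2 - 10*c + 24)/(c^2 + 9*c + 20)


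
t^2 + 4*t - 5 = (t - 1)*(t + 5)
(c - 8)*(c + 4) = c^2 - 4*c - 32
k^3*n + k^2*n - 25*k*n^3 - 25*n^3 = (k - 5*n)*(k + 5*n)*(k*n + n)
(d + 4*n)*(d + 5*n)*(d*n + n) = d^3*n + 9*d^2*n^2 + d^2*n + 20*d*n^3 + 9*d*n^2 + 20*n^3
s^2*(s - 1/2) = s^3 - s^2/2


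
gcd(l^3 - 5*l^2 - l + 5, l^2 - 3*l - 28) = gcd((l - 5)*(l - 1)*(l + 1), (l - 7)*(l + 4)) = 1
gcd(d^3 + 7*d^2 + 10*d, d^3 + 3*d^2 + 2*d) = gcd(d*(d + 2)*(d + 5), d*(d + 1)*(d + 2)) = d^2 + 2*d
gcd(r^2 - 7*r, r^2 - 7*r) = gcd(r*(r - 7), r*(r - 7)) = r^2 - 7*r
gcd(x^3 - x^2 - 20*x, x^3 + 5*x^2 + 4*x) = x^2 + 4*x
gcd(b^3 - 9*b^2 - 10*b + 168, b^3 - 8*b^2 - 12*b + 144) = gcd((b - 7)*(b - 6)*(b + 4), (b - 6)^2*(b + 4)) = b^2 - 2*b - 24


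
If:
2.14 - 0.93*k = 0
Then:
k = 2.30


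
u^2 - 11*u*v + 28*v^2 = (u - 7*v)*(u - 4*v)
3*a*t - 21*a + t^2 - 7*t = (3*a + t)*(t - 7)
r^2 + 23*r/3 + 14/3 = (r + 2/3)*(r + 7)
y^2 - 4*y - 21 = (y - 7)*(y + 3)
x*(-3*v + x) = -3*v*x + x^2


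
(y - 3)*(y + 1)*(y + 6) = y^3 + 4*y^2 - 15*y - 18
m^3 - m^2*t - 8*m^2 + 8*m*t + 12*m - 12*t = (m - 6)*(m - 2)*(m - t)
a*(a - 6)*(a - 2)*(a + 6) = a^4 - 2*a^3 - 36*a^2 + 72*a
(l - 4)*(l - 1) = l^2 - 5*l + 4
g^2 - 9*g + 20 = (g - 5)*(g - 4)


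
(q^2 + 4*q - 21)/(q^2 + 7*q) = (q - 3)/q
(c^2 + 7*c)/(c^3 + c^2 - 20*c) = (c + 7)/(c^2 + c - 20)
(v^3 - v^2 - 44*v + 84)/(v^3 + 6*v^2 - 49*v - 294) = (v^2 - 8*v + 12)/(v^2 - v - 42)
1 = 1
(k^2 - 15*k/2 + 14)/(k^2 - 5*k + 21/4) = 2*(k - 4)/(2*k - 3)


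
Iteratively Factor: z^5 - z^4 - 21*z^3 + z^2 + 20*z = (z - 1)*(z^4 - 21*z^2 - 20*z) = z*(z - 1)*(z^3 - 21*z - 20) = z*(z - 1)*(z + 4)*(z^2 - 4*z - 5) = z*(z - 5)*(z - 1)*(z + 4)*(z + 1)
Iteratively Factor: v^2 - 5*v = (v)*(v - 5)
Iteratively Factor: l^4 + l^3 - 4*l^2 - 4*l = (l)*(l^3 + l^2 - 4*l - 4) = l*(l - 2)*(l^2 + 3*l + 2) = l*(l - 2)*(l + 1)*(l + 2)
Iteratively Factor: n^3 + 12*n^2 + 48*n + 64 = (n + 4)*(n^2 + 8*n + 16) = (n + 4)^2*(n + 4)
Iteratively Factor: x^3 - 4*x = (x)*(x^2 - 4) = x*(x + 2)*(x - 2)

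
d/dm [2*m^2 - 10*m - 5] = 4*m - 10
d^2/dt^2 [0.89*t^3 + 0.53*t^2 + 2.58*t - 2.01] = 5.34*t + 1.06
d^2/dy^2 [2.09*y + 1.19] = 0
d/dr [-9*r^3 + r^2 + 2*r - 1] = -27*r^2 + 2*r + 2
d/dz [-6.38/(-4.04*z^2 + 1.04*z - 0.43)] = (6.6352 - 51.5504*z)/(4.04*z^2 - 1.04*z + 0.43)^2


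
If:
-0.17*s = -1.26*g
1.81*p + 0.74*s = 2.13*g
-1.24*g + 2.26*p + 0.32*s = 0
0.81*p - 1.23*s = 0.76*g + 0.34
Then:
No Solution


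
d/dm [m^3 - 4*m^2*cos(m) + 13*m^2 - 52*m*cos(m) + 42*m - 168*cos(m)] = 4*m^2*sin(m) + 3*m^2 + 52*m*sin(m) - 8*m*cos(m) + 26*m + 168*sin(m) - 52*cos(m) + 42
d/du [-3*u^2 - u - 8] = -6*u - 1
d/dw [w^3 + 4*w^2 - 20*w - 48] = 3*w^2 + 8*w - 20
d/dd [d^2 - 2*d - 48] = 2*d - 2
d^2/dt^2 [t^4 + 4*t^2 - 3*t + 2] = 12*t^2 + 8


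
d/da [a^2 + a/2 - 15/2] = 2*a + 1/2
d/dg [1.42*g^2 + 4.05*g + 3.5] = 2.84*g + 4.05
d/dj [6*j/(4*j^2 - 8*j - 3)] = 6*(4*j^2 - 8*j*(j - 1) - 8*j - 3)/(-4*j^2 + 8*j + 3)^2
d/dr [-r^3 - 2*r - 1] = -3*r^2 - 2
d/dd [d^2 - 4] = 2*d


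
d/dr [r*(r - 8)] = 2*r - 8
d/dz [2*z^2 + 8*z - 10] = 4*z + 8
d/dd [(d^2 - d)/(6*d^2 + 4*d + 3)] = (10*d^2 + 6*d - 3)/(36*d^4 + 48*d^3 + 52*d^2 + 24*d + 9)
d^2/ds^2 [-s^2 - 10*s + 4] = -2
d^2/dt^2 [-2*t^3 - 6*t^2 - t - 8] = -12*t - 12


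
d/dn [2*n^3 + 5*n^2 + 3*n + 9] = 6*n^2 + 10*n + 3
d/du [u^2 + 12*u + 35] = 2*u + 12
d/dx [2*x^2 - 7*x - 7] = 4*x - 7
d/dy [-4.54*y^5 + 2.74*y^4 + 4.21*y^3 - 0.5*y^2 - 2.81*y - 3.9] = -22.7*y^4 + 10.96*y^3 + 12.63*y^2 - 1.0*y - 2.81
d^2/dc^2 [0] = 0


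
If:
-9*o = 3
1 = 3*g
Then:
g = 1/3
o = -1/3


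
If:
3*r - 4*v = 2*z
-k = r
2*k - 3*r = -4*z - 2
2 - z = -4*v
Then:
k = -14/3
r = 14/3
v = 5/6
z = 16/3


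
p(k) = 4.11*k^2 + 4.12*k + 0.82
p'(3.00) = 28.78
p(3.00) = 50.17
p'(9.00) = 78.10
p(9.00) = 370.81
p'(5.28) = 47.52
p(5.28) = 137.15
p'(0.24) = 6.09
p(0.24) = 2.05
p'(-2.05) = -12.73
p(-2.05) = 9.65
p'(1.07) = 12.92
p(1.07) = 9.93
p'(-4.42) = -32.21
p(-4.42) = 62.90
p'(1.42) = 15.79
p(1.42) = 14.96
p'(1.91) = 19.82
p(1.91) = 23.68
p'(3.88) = 36.01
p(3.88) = 78.68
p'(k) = 8.22*k + 4.12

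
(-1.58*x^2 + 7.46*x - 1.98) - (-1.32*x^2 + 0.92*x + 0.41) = -0.26*x^2 + 6.54*x - 2.39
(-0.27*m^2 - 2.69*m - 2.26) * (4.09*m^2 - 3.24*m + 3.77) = -1.1043*m^4 - 10.1273*m^3 - 1.5457*m^2 - 2.8189*m - 8.5202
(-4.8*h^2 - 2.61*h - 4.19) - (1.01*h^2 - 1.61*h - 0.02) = -5.81*h^2 - 1.0*h - 4.17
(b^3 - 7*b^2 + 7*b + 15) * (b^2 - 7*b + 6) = b^5 - 14*b^4 + 62*b^3 - 76*b^2 - 63*b + 90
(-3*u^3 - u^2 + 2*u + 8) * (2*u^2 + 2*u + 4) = -6*u^5 - 8*u^4 - 10*u^3 + 16*u^2 + 24*u + 32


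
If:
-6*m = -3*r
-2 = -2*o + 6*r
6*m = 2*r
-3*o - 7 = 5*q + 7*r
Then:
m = 0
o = 1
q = -2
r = 0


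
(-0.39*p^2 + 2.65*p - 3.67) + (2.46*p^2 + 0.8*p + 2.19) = 2.07*p^2 + 3.45*p - 1.48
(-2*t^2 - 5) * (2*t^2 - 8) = -4*t^4 + 6*t^2 + 40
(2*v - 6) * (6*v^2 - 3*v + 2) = 12*v^3 - 42*v^2 + 22*v - 12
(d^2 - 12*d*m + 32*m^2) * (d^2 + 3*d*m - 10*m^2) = d^4 - 9*d^3*m - 14*d^2*m^2 + 216*d*m^3 - 320*m^4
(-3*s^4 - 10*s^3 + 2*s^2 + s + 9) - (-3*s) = -3*s^4 - 10*s^3 + 2*s^2 + 4*s + 9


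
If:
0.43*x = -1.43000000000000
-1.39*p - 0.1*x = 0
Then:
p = 0.24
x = -3.33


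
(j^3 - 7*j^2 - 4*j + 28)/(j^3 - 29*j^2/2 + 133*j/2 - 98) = 2*(j^2 - 4)/(2*j^2 - 15*j + 28)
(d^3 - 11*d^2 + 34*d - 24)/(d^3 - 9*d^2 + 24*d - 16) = (d - 6)/(d - 4)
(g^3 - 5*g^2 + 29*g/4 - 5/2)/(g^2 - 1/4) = (2*g^2 - 9*g + 10)/(2*g + 1)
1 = 1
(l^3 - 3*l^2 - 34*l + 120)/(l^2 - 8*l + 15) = (l^2 + 2*l - 24)/(l - 3)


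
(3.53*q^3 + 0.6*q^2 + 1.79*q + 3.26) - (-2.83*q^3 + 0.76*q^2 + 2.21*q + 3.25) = 6.36*q^3 - 0.16*q^2 - 0.42*q + 0.00999999999999979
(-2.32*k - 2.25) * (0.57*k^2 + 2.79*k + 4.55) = -1.3224*k^3 - 7.7553*k^2 - 16.8335*k - 10.2375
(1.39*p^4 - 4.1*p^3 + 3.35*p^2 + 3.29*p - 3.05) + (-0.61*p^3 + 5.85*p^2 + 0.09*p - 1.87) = 1.39*p^4 - 4.71*p^3 + 9.2*p^2 + 3.38*p - 4.92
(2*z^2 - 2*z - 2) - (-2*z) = 2*z^2 - 2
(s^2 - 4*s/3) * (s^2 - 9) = s^4 - 4*s^3/3 - 9*s^2 + 12*s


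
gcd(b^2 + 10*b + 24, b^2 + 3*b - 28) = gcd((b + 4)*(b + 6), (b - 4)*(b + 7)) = 1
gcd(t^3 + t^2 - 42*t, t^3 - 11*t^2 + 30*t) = t^2 - 6*t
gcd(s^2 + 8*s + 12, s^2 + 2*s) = s + 2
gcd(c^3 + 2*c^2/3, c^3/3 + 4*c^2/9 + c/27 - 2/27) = c + 2/3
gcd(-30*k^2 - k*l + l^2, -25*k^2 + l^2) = 5*k + l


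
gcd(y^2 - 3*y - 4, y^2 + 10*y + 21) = 1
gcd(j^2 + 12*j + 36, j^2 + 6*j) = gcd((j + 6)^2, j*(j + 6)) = j + 6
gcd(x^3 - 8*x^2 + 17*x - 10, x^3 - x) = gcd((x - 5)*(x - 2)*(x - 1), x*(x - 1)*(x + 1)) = x - 1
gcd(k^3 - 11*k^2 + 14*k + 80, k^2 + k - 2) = k + 2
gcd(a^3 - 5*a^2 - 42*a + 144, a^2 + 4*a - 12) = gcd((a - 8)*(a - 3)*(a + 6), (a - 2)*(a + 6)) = a + 6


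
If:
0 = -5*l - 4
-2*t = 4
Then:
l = -4/5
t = -2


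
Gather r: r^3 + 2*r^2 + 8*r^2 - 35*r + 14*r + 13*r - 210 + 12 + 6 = r^3 + 10*r^2 - 8*r - 192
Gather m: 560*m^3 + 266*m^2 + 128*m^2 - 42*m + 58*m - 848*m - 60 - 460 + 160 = 560*m^3 + 394*m^2 - 832*m - 360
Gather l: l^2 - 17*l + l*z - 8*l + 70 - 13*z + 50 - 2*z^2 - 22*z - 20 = l^2 + l*(z - 25) - 2*z^2 - 35*z + 100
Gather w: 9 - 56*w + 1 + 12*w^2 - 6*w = 12*w^2 - 62*w + 10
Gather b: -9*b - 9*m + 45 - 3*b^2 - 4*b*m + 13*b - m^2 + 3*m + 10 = -3*b^2 + b*(4 - 4*m) - m^2 - 6*m + 55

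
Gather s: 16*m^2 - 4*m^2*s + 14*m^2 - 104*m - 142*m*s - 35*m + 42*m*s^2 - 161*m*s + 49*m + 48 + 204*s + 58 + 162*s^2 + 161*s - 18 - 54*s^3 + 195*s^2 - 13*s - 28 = 30*m^2 - 90*m - 54*s^3 + s^2*(42*m + 357) + s*(-4*m^2 - 303*m + 352) + 60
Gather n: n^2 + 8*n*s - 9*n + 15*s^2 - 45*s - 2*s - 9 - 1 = n^2 + n*(8*s - 9) + 15*s^2 - 47*s - 10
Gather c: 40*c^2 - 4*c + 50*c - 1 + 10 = 40*c^2 + 46*c + 9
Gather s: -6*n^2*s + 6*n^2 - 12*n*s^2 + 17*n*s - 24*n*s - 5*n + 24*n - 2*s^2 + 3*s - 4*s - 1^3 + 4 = 6*n^2 + 19*n + s^2*(-12*n - 2) + s*(-6*n^2 - 7*n - 1) + 3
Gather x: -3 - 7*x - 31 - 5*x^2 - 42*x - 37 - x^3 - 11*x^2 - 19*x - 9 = -x^3 - 16*x^2 - 68*x - 80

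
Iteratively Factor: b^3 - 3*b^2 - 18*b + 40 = (b - 2)*(b^2 - b - 20) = (b - 5)*(b - 2)*(b + 4)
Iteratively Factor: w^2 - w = (w - 1)*(w)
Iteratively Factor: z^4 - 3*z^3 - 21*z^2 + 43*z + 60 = (z + 4)*(z^3 - 7*z^2 + 7*z + 15) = (z - 5)*(z + 4)*(z^2 - 2*z - 3) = (z - 5)*(z + 1)*(z + 4)*(z - 3)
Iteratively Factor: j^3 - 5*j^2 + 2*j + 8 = (j - 4)*(j^2 - j - 2) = (j - 4)*(j - 2)*(j + 1)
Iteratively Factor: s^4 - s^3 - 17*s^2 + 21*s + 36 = (s + 4)*(s^3 - 5*s^2 + 3*s + 9) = (s - 3)*(s + 4)*(s^2 - 2*s - 3) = (s - 3)*(s + 1)*(s + 4)*(s - 3)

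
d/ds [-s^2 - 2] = -2*s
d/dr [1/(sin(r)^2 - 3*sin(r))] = (3 - 2*sin(r))*cos(r)/((sin(r) - 3)^2*sin(r)^2)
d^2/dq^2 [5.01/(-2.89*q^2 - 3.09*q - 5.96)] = (83.688042*q^2 + 89.479602*q - 5.01*(5.78*q + 3.09)*(11.56*q + 6.18) + 172.588488)/(2.89*q^2 + 3.09*q + 5.96)^3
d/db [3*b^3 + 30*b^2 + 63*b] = 9*b^2 + 60*b + 63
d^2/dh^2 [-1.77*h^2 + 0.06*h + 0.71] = -3.54000000000000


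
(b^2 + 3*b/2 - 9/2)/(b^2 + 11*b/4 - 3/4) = 2*(2*b - 3)/(4*b - 1)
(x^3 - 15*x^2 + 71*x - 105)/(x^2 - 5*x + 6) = (x^2 - 12*x + 35)/(x - 2)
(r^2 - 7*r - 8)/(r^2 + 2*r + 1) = (r - 8)/(r + 1)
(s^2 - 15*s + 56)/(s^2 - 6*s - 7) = (s - 8)/(s + 1)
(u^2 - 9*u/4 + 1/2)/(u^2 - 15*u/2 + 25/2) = (4*u^2 - 9*u + 2)/(2*(2*u^2 - 15*u + 25))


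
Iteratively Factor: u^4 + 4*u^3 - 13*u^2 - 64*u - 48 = (u + 3)*(u^3 + u^2 - 16*u - 16) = (u + 3)*(u + 4)*(u^2 - 3*u - 4) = (u + 1)*(u + 3)*(u + 4)*(u - 4)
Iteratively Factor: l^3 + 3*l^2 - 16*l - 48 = (l + 4)*(l^2 - l - 12) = (l - 4)*(l + 4)*(l + 3)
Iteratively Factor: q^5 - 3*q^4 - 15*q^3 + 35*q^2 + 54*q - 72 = (q - 3)*(q^4 - 15*q^2 - 10*q + 24) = (q - 3)*(q + 3)*(q^3 - 3*q^2 - 6*q + 8) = (q - 3)*(q - 1)*(q + 3)*(q^2 - 2*q - 8) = (q - 3)*(q - 1)*(q + 2)*(q + 3)*(q - 4)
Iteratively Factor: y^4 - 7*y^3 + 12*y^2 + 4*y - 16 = (y - 2)*(y^3 - 5*y^2 + 2*y + 8) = (y - 4)*(y - 2)*(y^2 - y - 2) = (y - 4)*(y - 2)^2*(y + 1)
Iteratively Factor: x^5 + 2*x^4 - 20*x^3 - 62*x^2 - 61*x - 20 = (x + 1)*(x^4 + x^3 - 21*x^2 - 41*x - 20) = (x + 1)^2*(x^3 - 21*x - 20) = (x + 1)^2*(x + 4)*(x^2 - 4*x - 5) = (x - 5)*(x + 1)^2*(x + 4)*(x + 1)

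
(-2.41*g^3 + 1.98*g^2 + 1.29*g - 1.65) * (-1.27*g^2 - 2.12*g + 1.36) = 3.0607*g^5 + 2.5946*g^4 - 9.1135*g^3 + 2.0535*g^2 + 5.2524*g - 2.244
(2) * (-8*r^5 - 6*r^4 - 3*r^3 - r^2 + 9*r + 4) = -16*r^5 - 12*r^4 - 6*r^3 - 2*r^2 + 18*r + 8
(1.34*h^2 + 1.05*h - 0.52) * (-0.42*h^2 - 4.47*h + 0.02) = -0.5628*h^4 - 6.4308*h^3 - 4.4483*h^2 + 2.3454*h - 0.0104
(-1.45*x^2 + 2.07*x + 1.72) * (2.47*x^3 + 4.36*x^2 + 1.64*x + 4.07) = -3.5815*x^5 - 1.2091*x^4 + 10.8956*x^3 + 4.9925*x^2 + 11.2457*x + 7.0004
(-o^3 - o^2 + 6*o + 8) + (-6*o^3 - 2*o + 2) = -7*o^3 - o^2 + 4*o + 10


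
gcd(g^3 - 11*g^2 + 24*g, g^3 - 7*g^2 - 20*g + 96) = g^2 - 11*g + 24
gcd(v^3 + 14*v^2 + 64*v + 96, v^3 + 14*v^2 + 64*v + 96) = v^3 + 14*v^2 + 64*v + 96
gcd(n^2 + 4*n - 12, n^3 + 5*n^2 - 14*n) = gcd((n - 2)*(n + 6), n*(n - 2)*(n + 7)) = n - 2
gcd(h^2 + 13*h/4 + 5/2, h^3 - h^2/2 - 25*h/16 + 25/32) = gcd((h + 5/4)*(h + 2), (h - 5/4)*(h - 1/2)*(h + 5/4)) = h + 5/4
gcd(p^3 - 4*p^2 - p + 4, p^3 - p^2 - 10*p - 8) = p^2 - 3*p - 4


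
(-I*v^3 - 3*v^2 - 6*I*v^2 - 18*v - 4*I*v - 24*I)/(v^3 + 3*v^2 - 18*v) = (-I*v^2 - 3*v - 4*I)/(v*(v - 3))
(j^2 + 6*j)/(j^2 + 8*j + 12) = j/(j + 2)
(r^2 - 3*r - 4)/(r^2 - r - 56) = (-r^2 + 3*r + 4)/(-r^2 + r + 56)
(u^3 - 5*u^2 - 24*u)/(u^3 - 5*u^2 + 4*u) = (u^2 - 5*u - 24)/(u^2 - 5*u + 4)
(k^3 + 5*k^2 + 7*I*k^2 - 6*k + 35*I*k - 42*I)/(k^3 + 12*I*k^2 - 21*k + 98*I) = (k^2 + 5*k - 6)/(k^2 + 5*I*k + 14)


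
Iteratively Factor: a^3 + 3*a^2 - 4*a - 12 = (a + 2)*(a^2 + a - 6) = (a + 2)*(a + 3)*(a - 2)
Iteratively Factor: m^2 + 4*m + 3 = (m + 1)*(m + 3)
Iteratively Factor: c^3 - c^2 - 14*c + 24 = (c - 2)*(c^2 + c - 12) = (c - 2)*(c + 4)*(c - 3)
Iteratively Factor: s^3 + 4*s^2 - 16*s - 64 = (s - 4)*(s^2 + 8*s + 16) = (s - 4)*(s + 4)*(s + 4)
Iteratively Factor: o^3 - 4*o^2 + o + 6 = (o + 1)*(o^2 - 5*o + 6) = (o - 2)*(o + 1)*(o - 3)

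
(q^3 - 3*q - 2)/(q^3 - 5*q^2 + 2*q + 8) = (q + 1)/(q - 4)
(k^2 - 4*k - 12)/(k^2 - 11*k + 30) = (k + 2)/(k - 5)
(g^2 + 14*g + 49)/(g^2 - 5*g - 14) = (g^2 + 14*g + 49)/(g^2 - 5*g - 14)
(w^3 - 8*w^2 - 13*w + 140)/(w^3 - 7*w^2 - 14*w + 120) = (w - 7)/(w - 6)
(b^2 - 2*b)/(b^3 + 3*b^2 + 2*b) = (b - 2)/(b^2 + 3*b + 2)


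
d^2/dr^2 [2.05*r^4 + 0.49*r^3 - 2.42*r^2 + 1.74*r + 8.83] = 24.6*r^2 + 2.94*r - 4.84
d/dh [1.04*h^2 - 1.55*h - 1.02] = 2.08*h - 1.55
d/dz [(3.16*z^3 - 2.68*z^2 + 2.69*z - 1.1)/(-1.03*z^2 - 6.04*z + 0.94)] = (-3.2548*z^4 - 38.1728*z^3 + 27.8691*z^2 - 7.3044*z - 4.1154)/(1.0609*z^4 + 12.4424*z^3 + 34.5452*z^2 - 11.3552*z + 0.8836)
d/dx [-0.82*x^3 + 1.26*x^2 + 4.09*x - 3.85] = -2.46*x^2 + 2.52*x + 4.09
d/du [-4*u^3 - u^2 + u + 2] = -12*u^2 - 2*u + 1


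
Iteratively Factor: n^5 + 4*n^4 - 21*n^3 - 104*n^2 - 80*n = (n + 4)*(n^4 - 21*n^2 - 20*n) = (n - 5)*(n + 4)*(n^3 + 5*n^2 + 4*n) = n*(n - 5)*(n + 4)*(n^2 + 5*n + 4) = n*(n - 5)*(n + 1)*(n + 4)*(n + 4)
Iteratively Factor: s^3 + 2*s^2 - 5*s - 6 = (s + 1)*(s^2 + s - 6) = (s + 1)*(s + 3)*(s - 2)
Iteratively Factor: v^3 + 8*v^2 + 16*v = (v + 4)*(v^2 + 4*v) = v*(v + 4)*(v + 4)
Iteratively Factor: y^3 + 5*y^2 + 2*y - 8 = (y + 4)*(y^2 + y - 2) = (y - 1)*(y + 4)*(y + 2)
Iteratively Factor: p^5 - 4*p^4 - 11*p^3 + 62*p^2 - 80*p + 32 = (p + 4)*(p^4 - 8*p^3 + 21*p^2 - 22*p + 8) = (p - 2)*(p + 4)*(p^3 - 6*p^2 + 9*p - 4) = (p - 4)*(p - 2)*(p + 4)*(p^2 - 2*p + 1) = (p - 4)*(p - 2)*(p - 1)*(p + 4)*(p - 1)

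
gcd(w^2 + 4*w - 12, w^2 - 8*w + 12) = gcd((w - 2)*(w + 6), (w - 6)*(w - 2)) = w - 2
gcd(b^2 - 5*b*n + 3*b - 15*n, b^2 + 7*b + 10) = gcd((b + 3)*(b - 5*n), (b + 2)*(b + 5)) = 1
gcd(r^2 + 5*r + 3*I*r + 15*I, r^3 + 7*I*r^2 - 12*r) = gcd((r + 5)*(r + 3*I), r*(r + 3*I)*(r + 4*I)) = r + 3*I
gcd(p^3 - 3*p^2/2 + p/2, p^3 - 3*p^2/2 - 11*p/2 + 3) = p - 1/2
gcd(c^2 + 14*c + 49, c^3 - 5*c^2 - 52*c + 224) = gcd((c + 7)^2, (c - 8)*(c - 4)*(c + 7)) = c + 7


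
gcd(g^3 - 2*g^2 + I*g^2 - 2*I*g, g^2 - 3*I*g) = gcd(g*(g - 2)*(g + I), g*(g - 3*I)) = g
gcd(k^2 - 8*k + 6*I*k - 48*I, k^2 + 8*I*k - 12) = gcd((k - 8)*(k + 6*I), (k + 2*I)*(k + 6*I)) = k + 6*I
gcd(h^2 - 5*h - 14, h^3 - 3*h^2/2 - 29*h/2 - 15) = h + 2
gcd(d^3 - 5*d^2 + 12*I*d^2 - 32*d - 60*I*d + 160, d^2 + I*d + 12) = d + 4*I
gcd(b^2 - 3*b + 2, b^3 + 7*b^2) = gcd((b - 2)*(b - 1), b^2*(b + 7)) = 1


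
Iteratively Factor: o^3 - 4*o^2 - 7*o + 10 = (o - 5)*(o^2 + o - 2) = (o - 5)*(o + 2)*(o - 1)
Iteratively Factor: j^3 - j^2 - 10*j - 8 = (j - 4)*(j^2 + 3*j + 2) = (j - 4)*(j + 2)*(j + 1)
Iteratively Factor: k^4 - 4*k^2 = (k)*(k^3 - 4*k) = k^2*(k^2 - 4) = k^2*(k + 2)*(k - 2)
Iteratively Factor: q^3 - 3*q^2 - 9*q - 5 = (q + 1)*(q^2 - 4*q - 5) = (q + 1)^2*(q - 5)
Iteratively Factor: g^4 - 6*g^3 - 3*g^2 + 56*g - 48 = (g - 4)*(g^3 - 2*g^2 - 11*g + 12) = (g - 4)*(g - 1)*(g^2 - g - 12) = (g - 4)^2*(g - 1)*(g + 3)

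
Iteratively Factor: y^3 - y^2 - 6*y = (y)*(y^2 - y - 6) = y*(y - 3)*(y + 2)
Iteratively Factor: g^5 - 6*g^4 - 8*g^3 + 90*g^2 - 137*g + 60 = (g - 5)*(g^4 - g^3 - 13*g^2 + 25*g - 12) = (g - 5)*(g - 1)*(g^3 - 13*g + 12) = (g - 5)*(g - 1)*(g + 4)*(g^2 - 4*g + 3) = (g - 5)*(g - 1)^2*(g + 4)*(g - 3)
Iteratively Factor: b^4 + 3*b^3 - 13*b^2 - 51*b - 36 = (b + 3)*(b^3 - 13*b - 12) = (b + 1)*(b + 3)*(b^2 - b - 12) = (b - 4)*(b + 1)*(b + 3)*(b + 3)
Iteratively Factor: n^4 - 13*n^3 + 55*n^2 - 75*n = (n - 5)*(n^3 - 8*n^2 + 15*n) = (n - 5)^2*(n^2 - 3*n) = n*(n - 5)^2*(n - 3)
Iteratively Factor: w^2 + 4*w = (w + 4)*(w)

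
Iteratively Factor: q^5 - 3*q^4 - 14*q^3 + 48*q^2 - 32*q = (q)*(q^4 - 3*q^3 - 14*q^2 + 48*q - 32) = q*(q + 4)*(q^3 - 7*q^2 + 14*q - 8) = q*(q - 2)*(q + 4)*(q^2 - 5*q + 4) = q*(q - 2)*(q - 1)*(q + 4)*(q - 4)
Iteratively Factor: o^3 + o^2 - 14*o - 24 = (o + 2)*(o^2 - o - 12) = (o - 4)*(o + 2)*(o + 3)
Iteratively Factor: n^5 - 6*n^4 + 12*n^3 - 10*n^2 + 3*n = (n)*(n^4 - 6*n^3 + 12*n^2 - 10*n + 3) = n*(n - 3)*(n^3 - 3*n^2 + 3*n - 1) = n*(n - 3)*(n - 1)*(n^2 - 2*n + 1) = n*(n - 3)*(n - 1)^2*(n - 1)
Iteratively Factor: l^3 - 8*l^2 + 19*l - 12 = (l - 4)*(l^2 - 4*l + 3) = (l - 4)*(l - 1)*(l - 3)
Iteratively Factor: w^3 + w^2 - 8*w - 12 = (w + 2)*(w^2 - w - 6) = (w + 2)^2*(w - 3)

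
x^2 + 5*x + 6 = (x + 2)*(x + 3)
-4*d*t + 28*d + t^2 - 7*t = (-4*d + t)*(t - 7)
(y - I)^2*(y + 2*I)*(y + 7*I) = y^4 + 7*I*y^3 + 3*y^2 + 19*I*y + 14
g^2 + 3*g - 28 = (g - 4)*(g + 7)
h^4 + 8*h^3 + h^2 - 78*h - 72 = (h - 3)*(h + 1)*(h + 4)*(h + 6)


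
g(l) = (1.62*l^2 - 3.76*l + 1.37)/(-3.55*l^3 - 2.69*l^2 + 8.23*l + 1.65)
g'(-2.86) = 0.72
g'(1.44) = -2.40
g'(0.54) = -0.40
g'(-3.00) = 0.55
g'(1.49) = -1.31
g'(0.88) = -0.38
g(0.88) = -0.16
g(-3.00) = 0.56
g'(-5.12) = 0.06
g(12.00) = -0.03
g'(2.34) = -0.04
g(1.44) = 0.26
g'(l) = (3.24*l - 3.76)/(-3.55*l^3 - 2.69*l^2 + 8.23*l + 1.65) + (1.62*l^2 - 3.76*l + 1.37)*(10.65*l^2 + 5.38*l - 8.23)/(-3.55*l^3 - 2.69*l^2 + 8.23*l + 1.65)^2 = (5.751*l^4 - 26.696*l^3 + 17.8087*l^2 + 12.7166*l - 17.4791)/(12.6025*l^6 + 19.099*l^5 - 51.1969*l^4 - 55.9924*l^3 + 58.8559*l^2 + 27.159*l + 2.7225)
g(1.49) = 0.17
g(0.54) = -0.04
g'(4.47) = 0.00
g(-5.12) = 0.17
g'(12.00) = 0.00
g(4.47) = -0.05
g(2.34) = -0.04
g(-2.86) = 0.65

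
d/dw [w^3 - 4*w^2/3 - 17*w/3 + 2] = 3*w^2 - 8*w/3 - 17/3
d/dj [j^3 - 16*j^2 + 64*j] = 3*j^2 - 32*j + 64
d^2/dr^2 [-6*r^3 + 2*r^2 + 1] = 4 - 36*r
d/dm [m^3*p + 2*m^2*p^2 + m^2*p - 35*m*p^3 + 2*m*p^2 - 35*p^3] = p*(3*m^2 + 4*m*p + 2*m - 35*p^2 + 2*p)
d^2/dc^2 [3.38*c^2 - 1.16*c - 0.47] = 6.76000000000000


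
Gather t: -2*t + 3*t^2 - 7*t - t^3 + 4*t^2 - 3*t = -t^3 + 7*t^2 - 12*t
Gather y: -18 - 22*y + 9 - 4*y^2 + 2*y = -4*y^2 - 20*y - 9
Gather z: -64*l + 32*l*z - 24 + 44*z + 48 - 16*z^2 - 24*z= -64*l - 16*z^2 + z*(32*l + 20) + 24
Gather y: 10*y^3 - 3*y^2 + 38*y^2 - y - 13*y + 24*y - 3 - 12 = 10*y^3 + 35*y^2 + 10*y - 15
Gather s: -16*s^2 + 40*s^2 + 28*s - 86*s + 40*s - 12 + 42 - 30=24*s^2 - 18*s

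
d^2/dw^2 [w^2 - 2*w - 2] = 2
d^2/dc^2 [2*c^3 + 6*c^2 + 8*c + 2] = 12*c + 12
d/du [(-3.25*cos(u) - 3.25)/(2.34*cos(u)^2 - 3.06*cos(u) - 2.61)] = (-7.605*cos(u)^2 - 15.21*cos(u) + 1.4625)*sin(u)/(5.4756*cos(u)^4 - 14.3208*cos(u)^3 - 2.8512*cos(u)^2 + 15.9732*cos(u) + 6.8121)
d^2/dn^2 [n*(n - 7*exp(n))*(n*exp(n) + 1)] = n^3*exp(n) - 28*n^2*exp(2*n) + 6*n^2*exp(n) - 56*n*exp(2*n) - n*exp(n) - 14*exp(2*n) - 14*exp(n) + 2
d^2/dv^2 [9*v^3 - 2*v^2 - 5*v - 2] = 54*v - 4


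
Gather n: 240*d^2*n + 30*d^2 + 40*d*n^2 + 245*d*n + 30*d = 30*d^2 + 40*d*n^2 + 30*d + n*(240*d^2 + 245*d)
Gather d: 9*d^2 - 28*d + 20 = 9*d^2 - 28*d + 20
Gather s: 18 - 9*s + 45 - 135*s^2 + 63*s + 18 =-135*s^2 + 54*s + 81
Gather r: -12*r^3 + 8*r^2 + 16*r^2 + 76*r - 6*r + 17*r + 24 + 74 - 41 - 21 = -12*r^3 + 24*r^2 + 87*r + 36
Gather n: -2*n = -2*n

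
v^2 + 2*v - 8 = (v - 2)*(v + 4)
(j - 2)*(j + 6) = j^2 + 4*j - 12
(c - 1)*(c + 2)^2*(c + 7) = c^4 + 10*c^3 + 21*c^2 - 4*c - 28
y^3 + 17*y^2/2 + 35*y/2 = y*(y + 7/2)*(y + 5)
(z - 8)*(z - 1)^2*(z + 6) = z^4 - 4*z^3 - 43*z^2 + 94*z - 48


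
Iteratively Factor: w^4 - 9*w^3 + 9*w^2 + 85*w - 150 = (w + 3)*(w^3 - 12*w^2 + 45*w - 50) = (w - 5)*(w + 3)*(w^2 - 7*w + 10) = (w - 5)*(w - 2)*(w + 3)*(w - 5)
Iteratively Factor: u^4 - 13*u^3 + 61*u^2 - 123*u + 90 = (u - 2)*(u^3 - 11*u^2 + 39*u - 45) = (u - 5)*(u - 2)*(u^2 - 6*u + 9) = (u - 5)*(u - 3)*(u - 2)*(u - 3)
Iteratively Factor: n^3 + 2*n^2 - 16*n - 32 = (n + 2)*(n^2 - 16) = (n + 2)*(n + 4)*(n - 4)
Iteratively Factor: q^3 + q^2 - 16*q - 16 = (q - 4)*(q^2 + 5*q + 4) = (q - 4)*(q + 4)*(q + 1)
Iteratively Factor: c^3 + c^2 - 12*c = (c + 4)*(c^2 - 3*c) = (c - 3)*(c + 4)*(c)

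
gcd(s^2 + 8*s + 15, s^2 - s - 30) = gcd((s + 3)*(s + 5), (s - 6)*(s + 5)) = s + 5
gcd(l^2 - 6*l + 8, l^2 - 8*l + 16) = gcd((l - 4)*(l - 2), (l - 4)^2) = l - 4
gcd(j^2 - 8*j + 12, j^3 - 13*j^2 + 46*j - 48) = j - 2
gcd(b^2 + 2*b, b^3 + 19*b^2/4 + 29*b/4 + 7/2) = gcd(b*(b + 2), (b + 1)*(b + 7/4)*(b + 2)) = b + 2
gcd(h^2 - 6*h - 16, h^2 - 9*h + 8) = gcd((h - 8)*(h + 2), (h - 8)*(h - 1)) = h - 8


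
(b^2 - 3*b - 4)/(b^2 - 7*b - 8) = (b - 4)/(b - 8)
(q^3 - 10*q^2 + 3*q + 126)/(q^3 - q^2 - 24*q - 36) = (q - 7)/(q + 2)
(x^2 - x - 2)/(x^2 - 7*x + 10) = (x + 1)/(x - 5)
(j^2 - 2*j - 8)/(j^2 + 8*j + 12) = (j - 4)/(j + 6)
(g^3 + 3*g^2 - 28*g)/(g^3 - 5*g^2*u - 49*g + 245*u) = g*(4 - g)/(-g^2 + 5*g*u + 7*g - 35*u)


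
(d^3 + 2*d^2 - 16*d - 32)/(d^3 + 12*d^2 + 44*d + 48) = (d - 4)/(d + 6)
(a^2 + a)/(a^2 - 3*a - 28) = a*(a + 1)/(a^2 - 3*a - 28)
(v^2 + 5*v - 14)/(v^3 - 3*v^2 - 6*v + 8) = (v^2 + 5*v - 14)/(v^3 - 3*v^2 - 6*v + 8)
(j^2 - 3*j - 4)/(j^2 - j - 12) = (j + 1)/(j + 3)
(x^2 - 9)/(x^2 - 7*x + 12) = (x + 3)/(x - 4)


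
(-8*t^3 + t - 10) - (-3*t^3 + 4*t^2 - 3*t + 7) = -5*t^3 - 4*t^2 + 4*t - 17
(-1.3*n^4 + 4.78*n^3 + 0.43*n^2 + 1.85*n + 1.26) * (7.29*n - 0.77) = -9.477*n^5 + 35.8472*n^4 - 0.5459*n^3 + 13.1554*n^2 + 7.7609*n - 0.9702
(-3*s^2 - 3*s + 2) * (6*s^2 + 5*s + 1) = -18*s^4 - 33*s^3 - 6*s^2 + 7*s + 2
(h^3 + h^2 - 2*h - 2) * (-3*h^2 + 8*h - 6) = -3*h^5 + 5*h^4 + 8*h^3 - 16*h^2 - 4*h + 12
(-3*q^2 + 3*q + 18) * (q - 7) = -3*q^3 + 24*q^2 - 3*q - 126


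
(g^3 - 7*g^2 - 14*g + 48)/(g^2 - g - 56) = (g^2 + g - 6)/(g + 7)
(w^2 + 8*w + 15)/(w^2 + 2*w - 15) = (w + 3)/(w - 3)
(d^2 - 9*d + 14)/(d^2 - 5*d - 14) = (d - 2)/(d + 2)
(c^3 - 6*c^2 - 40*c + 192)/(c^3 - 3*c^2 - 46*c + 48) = (c - 4)/(c - 1)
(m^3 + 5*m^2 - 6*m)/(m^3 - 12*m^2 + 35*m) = (m^2 + 5*m - 6)/(m^2 - 12*m + 35)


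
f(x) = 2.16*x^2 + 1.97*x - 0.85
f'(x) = 4.32*x + 1.97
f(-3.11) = 13.92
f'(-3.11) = -11.47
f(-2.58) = 8.45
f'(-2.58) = -9.18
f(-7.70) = 112.05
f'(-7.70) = -31.29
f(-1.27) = 0.13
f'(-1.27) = -3.52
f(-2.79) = 10.47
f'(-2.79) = -10.08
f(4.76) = 57.47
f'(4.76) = 22.53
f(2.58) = 18.61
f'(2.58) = 13.12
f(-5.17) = 46.70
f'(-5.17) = -20.36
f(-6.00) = 65.09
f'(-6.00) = -23.95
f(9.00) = 191.84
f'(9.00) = 40.85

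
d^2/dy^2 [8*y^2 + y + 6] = 16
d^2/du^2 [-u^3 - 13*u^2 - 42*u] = -6*u - 26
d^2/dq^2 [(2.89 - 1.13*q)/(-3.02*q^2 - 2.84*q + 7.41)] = ((11.0372 - 20.4756*q)*(3.02*q^2 + 2.84*q - 7.41) + (1.13*q - 2.89)*(6.04*q + 2.84)*(12.08*q + 5.68))/(3.02*q^2 + 2.84*q - 7.41)^3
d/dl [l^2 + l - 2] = 2*l + 1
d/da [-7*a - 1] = -7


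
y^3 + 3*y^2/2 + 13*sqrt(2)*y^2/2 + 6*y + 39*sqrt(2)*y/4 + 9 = (y + 3/2)*(y + sqrt(2)/2)*(y + 6*sqrt(2))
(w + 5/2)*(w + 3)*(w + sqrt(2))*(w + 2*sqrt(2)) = w^4 + 3*sqrt(2)*w^3 + 11*w^3/2 + 23*w^2/2 + 33*sqrt(2)*w^2/2 + 22*w + 45*sqrt(2)*w/2 + 30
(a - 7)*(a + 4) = a^2 - 3*a - 28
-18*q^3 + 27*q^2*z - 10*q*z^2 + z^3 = (-6*q + z)*(-3*q + z)*(-q + z)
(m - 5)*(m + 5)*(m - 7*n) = m^3 - 7*m^2*n - 25*m + 175*n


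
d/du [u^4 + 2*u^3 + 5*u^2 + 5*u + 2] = 4*u^3 + 6*u^2 + 10*u + 5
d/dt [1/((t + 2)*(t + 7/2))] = 2*(-4*t - 11)/(4*t^4 + 44*t^3 + 177*t^2 + 308*t + 196)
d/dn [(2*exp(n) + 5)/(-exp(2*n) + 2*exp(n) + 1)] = 2*(-(1 - exp(n))*(2*exp(n) + 5) - exp(2*n) + 2*exp(n) + 1)*exp(n)/(-exp(2*n) + 2*exp(n) + 1)^2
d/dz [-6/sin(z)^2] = 12*cos(z)/sin(z)^3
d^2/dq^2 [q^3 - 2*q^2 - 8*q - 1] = 6*q - 4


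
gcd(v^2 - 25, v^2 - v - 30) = v + 5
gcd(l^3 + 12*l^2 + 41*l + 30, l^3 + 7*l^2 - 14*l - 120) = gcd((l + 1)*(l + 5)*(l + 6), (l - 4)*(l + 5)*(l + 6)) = l^2 + 11*l + 30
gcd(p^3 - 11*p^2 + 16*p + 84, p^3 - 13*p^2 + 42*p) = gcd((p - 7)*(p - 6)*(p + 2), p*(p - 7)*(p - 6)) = p^2 - 13*p + 42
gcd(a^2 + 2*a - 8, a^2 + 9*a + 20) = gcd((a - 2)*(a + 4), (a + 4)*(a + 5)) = a + 4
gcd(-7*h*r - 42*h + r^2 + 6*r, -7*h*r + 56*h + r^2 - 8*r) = -7*h + r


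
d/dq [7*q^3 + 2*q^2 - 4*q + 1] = 21*q^2 + 4*q - 4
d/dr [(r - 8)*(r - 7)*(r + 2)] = 3*r^2 - 26*r + 26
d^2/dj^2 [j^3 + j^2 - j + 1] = 6*j + 2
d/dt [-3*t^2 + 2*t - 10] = 2 - 6*t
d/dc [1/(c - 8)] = -1/(c - 8)^2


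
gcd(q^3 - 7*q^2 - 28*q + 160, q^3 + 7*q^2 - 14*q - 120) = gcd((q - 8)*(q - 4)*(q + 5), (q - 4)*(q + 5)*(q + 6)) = q^2 + q - 20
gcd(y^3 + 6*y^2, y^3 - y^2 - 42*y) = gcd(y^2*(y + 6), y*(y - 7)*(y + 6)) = y^2 + 6*y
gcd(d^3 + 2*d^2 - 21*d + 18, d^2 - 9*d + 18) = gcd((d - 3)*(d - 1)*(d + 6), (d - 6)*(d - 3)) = d - 3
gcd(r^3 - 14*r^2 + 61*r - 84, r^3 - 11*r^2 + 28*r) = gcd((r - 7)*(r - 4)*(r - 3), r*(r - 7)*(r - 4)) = r^2 - 11*r + 28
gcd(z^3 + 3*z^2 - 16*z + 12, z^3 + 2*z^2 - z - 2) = z - 1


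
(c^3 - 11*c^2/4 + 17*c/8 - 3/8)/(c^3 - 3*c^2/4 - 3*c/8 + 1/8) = (2*c - 3)/(2*c + 1)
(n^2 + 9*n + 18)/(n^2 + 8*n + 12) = (n + 3)/(n + 2)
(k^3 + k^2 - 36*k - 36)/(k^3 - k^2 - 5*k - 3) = (k^2 - 36)/(k^2 - 2*k - 3)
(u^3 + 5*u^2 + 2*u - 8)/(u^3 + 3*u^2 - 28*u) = (u^3 + 5*u^2 + 2*u - 8)/(u*(u^2 + 3*u - 28))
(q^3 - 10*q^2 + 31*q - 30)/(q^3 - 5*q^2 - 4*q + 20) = (q - 3)/(q + 2)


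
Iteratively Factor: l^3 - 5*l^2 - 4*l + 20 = (l - 2)*(l^2 - 3*l - 10) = (l - 2)*(l + 2)*(l - 5)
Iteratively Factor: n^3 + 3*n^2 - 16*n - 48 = (n + 3)*(n^2 - 16) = (n - 4)*(n + 3)*(n + 4)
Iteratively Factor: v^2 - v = (v - 1)*(v)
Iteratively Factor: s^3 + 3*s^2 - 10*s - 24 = (s - 3)*(s^2 + 6*s + 8) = (s - 3)*(s + 4)*(s + 2)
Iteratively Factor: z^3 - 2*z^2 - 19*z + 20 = (z + 4)*(z^2 - 6*z + 5) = (z - 1)*(z + 4)*(z - 5)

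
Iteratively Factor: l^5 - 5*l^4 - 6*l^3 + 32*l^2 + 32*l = (l + 2)*(l^4 - 7*l^3 + 8*l^2 + 16*l) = (l - 4)*(l + 2)*(l^3 - 3*l^2 - 4*l) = (l - 4)*(l + 1)*(l + 2)*(l^2 - 4*l) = (l - 4)^2*(l + 1)*(l + 2)*(l)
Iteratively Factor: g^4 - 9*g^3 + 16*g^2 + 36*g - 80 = (g - 5)*(g^3 - 4*g^2 - 4*g + 16) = (g - 5)*(g - 2)*(g^2 - 2*g - 8) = (g - 5)*(g - 4)*(g - 2)*(g + 2)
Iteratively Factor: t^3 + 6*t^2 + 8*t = (t + 2)*(t^2 + 4*t) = t*(t + 2)*(t + 4)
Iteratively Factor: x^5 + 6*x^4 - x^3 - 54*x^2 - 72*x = (x + 3)*(x^4 + 3*x^3 - 10*x^2 - 24*x) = (x - 3)*(x + 3)*(x^3 + 6*x^2 + 8*x) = (x - 3)*(x + 2)*(x + 3)*(x^2 + 4*x) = x*(x - 3)*(x + 2)*(x + 3)*(x + 4)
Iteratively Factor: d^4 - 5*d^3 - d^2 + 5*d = (d)*(d^3 - 5*d^2 - d + 5) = d*(d + 1)*(d^2 - 6*d + 5) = d*(d - 1)*(d + 1)*(d - 5)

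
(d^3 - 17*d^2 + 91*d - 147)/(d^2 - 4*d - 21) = (d^2 - 10*d + 21)/(d + 3)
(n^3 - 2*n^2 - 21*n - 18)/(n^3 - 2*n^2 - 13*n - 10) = (n^2 - 3*n - 18)/(n^2 - 3*n - 10)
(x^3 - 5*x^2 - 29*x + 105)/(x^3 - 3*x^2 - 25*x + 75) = (x - 7)/(x - 5)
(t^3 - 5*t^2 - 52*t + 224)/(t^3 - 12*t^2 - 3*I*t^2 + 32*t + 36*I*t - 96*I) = (t + 7)/(t - 3*I)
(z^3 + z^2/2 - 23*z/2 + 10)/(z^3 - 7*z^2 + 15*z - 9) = (z^2 + 3*z/2 - 10)/(z^2 - 6*z + 9)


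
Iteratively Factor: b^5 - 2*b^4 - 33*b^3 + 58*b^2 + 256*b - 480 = (b - 2)*(b^4 - 33*b^2 - 8*b + 240) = (b - 2)*(b + 4)*(b^3 - 4*b^2 - 17*b + 60) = (b - 3)*(b - 2)*(b + 4)*(b^2 - b - 20) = (b - 3)*(b - 2)*(b + 4)^2*(b - 5)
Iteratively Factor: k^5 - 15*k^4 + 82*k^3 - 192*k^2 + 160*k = (k)*(k^4 - 15*k^3 + 82*k^2 - 192*k + 160) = k*(k - 5)*(k^3 - 10*k^2 + 32*k - 32) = k*(k - 5)*(k - 4)*(k^2 - 6*k + 8) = k*(k - 5)*(k - 4)*(k - 2)*(k - 4)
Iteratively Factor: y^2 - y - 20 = (y - 5)*(y + 4)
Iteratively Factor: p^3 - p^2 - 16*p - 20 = (p + 2)*(p^2 - 3*p - 10) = (p + 2)^2*(p - 5)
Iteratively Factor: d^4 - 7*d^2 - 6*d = (d - 3)*(d^3 + 3*d^2 + 2*d) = d*(d - 3)*(d^2 + 3*d + 2) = d*(d - 3)*(d + 2)*(d + 1)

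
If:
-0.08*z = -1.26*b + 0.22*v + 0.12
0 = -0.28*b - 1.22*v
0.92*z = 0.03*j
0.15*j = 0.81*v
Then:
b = 0.09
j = -0.11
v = -0.02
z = -0.00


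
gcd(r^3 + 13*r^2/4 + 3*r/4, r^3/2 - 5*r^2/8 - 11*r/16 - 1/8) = r + 1/4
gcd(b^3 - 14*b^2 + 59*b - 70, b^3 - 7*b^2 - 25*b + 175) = b^2 - 12*b + 35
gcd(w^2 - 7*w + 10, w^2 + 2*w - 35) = w - 5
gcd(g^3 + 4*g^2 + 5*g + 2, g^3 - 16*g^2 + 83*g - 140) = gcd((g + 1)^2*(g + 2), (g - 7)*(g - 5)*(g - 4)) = 1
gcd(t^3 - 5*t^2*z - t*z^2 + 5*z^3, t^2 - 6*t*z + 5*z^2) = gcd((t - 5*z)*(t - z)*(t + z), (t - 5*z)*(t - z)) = t^2 - 6*t*z + 5*z^2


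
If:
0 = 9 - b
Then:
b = 9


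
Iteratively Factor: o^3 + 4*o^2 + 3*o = (o + 1)*(o^2 + 3*o) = o*(o + 1)*(o + 3)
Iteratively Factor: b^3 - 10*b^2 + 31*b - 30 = (b - 2)*(b^2 - 8*b + 15) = (b - 5)*(b - 2)*(b - 3)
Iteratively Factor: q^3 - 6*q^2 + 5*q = (q - 1)*(q^2 - 5*q) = q*(q - 1)*(q - 5)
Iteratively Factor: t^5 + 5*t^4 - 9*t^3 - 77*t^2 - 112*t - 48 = (t - 4)*(t^4 + 9*t^3 + 27*t^2 + 31*t + 12) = (t - 4)*(t + 3)*(t^3 + 6*t^2 + 9*t + 4) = (t - 4)*(t + 1)*(t + 3)*(t^2 + 5*t + 4) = (t - 4)*(t + 1)*(t + 3)*(t + 4)*(t + 1)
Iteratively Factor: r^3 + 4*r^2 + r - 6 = (r + 3)*(r^2 + r - 2) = (r + 2)*(r + 3)*(r - 1)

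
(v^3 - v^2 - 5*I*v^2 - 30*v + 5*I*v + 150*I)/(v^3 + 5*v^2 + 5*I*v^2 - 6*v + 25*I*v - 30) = (v^2 - v*(6 + 5*I) + 30*I)/(v^2 + 5*I*v - 6)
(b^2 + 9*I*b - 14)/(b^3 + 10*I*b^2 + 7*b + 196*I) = (b + 2*I)/(b^2 + 3*I*b + 28)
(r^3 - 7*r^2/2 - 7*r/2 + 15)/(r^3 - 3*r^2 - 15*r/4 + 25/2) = 2*(r - 3)/(2*r - 5)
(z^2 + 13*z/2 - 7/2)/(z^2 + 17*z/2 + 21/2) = (2*z - 1)/(2*z + 3)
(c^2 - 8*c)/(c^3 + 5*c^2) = (c - 8)/(c*(c + 5))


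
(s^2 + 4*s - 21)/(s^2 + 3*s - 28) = (s - 3)/(s - 4)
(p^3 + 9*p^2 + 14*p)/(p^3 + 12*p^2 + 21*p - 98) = p*(p + 2)/(p^2 + 5*p - 14)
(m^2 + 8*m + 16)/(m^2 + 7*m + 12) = (m + 4)/(m + 3)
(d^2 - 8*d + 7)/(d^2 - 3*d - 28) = (d - 1)/(d + 4)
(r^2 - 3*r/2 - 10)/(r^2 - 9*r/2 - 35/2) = (r - 4)/(r - 7)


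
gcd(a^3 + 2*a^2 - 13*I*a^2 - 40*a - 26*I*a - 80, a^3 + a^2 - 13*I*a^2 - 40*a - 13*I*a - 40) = a^2 - 13*I*a - 40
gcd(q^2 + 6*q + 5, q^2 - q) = 1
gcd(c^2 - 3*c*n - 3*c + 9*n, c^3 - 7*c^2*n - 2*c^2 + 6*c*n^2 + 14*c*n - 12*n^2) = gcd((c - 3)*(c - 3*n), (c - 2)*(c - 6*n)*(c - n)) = 1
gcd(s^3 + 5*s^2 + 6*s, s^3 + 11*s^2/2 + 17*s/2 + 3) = s^2 + 5*s + 6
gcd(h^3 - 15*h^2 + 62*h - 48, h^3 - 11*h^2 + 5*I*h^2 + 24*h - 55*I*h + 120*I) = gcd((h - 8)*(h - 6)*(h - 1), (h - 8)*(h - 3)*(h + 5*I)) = h - 8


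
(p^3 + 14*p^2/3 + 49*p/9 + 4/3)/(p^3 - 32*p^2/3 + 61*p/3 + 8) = (p^2 + 13*p/3 + 4)/(p^2 - 11*p + 24)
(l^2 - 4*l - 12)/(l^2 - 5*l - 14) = (l - 6)/(l - 7)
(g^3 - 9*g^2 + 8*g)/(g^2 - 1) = g*(g - 8)/(g + 1)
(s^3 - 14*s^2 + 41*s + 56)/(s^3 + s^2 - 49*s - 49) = (s - 8)/(s + 7)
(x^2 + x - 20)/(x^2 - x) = (x^2 + x - 20)/(x*(x - 1))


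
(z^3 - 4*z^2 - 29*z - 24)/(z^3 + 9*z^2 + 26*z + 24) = (z^2 - 7*z - 8)/(z^2 + 6*z + 8)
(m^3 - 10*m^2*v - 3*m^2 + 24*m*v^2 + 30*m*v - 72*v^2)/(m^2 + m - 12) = (m^2 - 10*m*v + 24*v^2)/(m + 4)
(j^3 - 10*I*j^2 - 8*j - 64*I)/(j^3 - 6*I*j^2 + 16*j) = (j - 4*I)/j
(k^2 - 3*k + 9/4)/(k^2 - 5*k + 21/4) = (2*k - 3)/(2*k - 7)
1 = 1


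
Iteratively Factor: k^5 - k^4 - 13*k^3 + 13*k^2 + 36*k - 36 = (k - 1)*(k^4 - 13*k^2 + 36) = (k - 2)*(k - 1)*(k^3 + 2*k^2 - 9*k - 18) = (k - 2)*(k - 1)*(k + 3)*(k^2 - k - 6) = (k - 3)*(k - 2)*(k - 1)*(k + 3)*(k + 2)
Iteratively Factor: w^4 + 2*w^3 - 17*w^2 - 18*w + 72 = (w + 3)*(w^3 - w^2 - 14*w + 24) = (w - 3)*(w + 3)*(w^2 + 2*w - 8) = (w - 3)*(w - 2)*(w + 3)*(w + 4)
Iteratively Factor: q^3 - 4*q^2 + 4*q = (q)*(q^2 - 4*q + 4) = q*(q - 2)*(q - 2)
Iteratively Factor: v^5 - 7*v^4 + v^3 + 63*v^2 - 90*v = (v - 3)*(v^4 - 4*v^3 - 11*v^2 + 30*v) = v*(v - 3)*(v^3 - 4*v^2 - 11*v + 30) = v*(v - 5)*(v - 3)*(v^2 + v - 6) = v*(v - 5)*(v - 3)*(v - 2)*(v + 3)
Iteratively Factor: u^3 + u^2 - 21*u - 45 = (u + 3)*(u^2 - 2*u - 15) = (u + 3)^2*(u - 5)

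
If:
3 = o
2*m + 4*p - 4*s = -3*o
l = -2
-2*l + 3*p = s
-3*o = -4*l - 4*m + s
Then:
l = -2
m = 147/26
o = 3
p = 7/13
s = 73/13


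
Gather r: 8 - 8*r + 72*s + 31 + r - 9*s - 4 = -7*r + 63*s + 35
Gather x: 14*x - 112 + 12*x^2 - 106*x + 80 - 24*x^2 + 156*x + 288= -12*x^2 + 64*x + 256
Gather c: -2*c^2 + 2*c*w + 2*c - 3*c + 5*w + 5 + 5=-2*c^2 + c*(2*w - 1) + 5*w + 10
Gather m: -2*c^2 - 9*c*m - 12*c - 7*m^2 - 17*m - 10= -2*c^2 - 12*c - 7*m^2 + m*(-9*c - 17) - 10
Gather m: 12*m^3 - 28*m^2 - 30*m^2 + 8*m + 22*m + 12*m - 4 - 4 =12*m^3 - 58*m^2 + 42*m - 8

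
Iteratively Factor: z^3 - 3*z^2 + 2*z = (z - 2)*(z^2 - z) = z*(z - 2)*(z - 1)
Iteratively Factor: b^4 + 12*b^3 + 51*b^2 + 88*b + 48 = (b + 3)*(b^3 + 9*b^2 + 24*b + 16) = (b + 3)*(b + 4)*(b^2 + 5*b + 4) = (b + 3)*(b + 4)^2*(b + 1)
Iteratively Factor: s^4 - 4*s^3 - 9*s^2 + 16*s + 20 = (s + 2)*(s^3 - 6*s^2 + 3*s + 10) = (s - 2)*(s + 2)*(s^2 - 4*s - 5) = (s - 2)*(s + 1)*(s + 2)*(s - 5)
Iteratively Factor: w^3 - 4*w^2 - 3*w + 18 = (w + 2)*(w^2 - 6*w + 9) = (w - 3)*(w + 2)*(w - 3)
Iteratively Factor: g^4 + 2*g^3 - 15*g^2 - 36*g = (g)*(g^3 + 2*g^2 - 15*g - 36) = g*(g + 3)*(g^2 - g - 12) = g*(g + 3)^2*(g - 4)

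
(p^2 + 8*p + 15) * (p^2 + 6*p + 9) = p^4 + 14*p^3 + 72*p^2 + 162*p + 135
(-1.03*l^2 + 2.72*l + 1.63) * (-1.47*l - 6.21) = 1.5141*l^3 + 2.3979*l^2 - 19.2873*l - 10.1223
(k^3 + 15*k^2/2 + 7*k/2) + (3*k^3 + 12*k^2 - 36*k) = 4*k^3 + 39*k^2/2 - 65*k/2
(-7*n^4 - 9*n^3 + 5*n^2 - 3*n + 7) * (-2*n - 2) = 14*n^5 + 32*n^4 + 8*n^3 - 4*n^2 - 8*n - 14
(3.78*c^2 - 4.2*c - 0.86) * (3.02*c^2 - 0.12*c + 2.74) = 11.4156*c^4 - 13.1376*c^3 + 8.264*c^2 - 11.4048*c - 2.3564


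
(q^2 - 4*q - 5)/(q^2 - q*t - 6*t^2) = (-q^2 + 4*q + 5)/(-q^2 + q*t + 6*t^2)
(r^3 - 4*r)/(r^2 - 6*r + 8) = r*(r + 2)/(r - 4)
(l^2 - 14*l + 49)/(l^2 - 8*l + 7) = (l - 7)/(l - 1)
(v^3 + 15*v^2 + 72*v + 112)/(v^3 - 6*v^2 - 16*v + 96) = (v^2 + 11*v + 28)/(v^2 - 10*v + 24)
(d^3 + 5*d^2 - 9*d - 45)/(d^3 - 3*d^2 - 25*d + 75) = (d + 3)/(d - 5)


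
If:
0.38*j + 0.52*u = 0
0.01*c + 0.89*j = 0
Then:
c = 121.789473684211*u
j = -1.36842105263158*u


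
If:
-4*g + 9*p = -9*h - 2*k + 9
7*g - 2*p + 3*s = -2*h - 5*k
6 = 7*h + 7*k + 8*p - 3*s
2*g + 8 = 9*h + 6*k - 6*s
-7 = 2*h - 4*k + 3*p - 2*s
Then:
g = -3112/2105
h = 2312/6315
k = 5207/4210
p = -1882/6315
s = 11941/12630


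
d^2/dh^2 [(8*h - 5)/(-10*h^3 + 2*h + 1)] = 4*(2*(8*h - 5)*(15*h^2 - 1)^2 + (120*h^2 + 15*h*(8*h - 5) - 8)*(-10*h^3 + 2*h + 1))/(-10*h^3 + 2*h + 1)^3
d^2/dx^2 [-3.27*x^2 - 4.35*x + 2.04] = -6.54000000000000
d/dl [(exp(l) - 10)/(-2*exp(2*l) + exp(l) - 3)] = ((exp(l) - 10)*(4*exp(l) - 1) - 2*exp(2*l) + exp(l) - 3)*exp(l)/(2*exp(2*l) - exp(l) + 3)^2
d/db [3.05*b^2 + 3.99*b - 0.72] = 6.1*b + 3.99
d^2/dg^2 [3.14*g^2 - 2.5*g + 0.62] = 6.28000000000000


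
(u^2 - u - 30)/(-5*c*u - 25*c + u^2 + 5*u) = (u - 6)/(-5*c + u)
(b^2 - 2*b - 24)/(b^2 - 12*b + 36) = (b + 4)/(b - 6)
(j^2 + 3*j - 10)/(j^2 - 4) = (j + 5)/(j + 2)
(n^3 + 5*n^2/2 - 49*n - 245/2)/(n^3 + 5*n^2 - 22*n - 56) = (2*n^2 - 9*n - 35)/(2*(n^2 - 2*n - 8))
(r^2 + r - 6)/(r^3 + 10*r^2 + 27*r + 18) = (r - 2)/(r^2 + 7*r + 6)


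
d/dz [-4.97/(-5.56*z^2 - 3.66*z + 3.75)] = (-55.2664*z - 18.1902)/(5.56*z^2 + 3.66*z - 3.75)^2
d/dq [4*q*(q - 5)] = 8*q - 20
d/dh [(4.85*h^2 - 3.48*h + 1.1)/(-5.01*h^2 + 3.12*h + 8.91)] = (-2.3028*h^2 + 97.449*h - 34.4388)/(25.1001*h^4 - 31.2624*h^3 - 79.5438*h^2 + 55.5984*h + 79.3881)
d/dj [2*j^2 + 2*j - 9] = 4*j + 2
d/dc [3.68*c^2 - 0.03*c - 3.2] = 7.36*c - 0.03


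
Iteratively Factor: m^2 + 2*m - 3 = (m + 3)*(m - 1)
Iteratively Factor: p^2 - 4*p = (p)*(p - 4)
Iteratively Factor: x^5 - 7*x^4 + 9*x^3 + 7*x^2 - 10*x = (x + 1)*(x^4 - 8*x^3 + 17*x^2 - 10*x) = x*(x + 1)*(x^3 - 8*x^2 + 17*x - 10) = x*(x - 1)*(x + 1)*(x^2 - 7*x + 10) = x*(x - 2)*(x - 1)*(x + 1)*(x - 5)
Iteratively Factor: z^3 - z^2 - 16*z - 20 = (z + 2)*(z^2 - 3*z - 10) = (z - 5)*(z + 2)*(z + 2)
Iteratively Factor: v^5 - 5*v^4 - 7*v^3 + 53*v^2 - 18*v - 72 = (v + 1)*(v^4 - 6*v^3 - v^2 + 54*v - 72) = (v - 4)*(v + 1)*(v^3 - 2*v^2 - 9*v + 18) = (v - 4)*(v - 3)*(v + 1)*(v^2 + v - 6) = (v - 4)*(v - 3)*(v + 1)*(v + 3)*(v - 2)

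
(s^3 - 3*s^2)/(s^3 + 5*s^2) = (s - 3)/(s + 5)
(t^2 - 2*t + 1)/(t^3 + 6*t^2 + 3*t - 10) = (t - 1)/(t^2 + 7*t + 10)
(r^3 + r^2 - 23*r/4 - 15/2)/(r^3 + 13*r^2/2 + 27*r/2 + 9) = (r - 5/2)/(r + 3)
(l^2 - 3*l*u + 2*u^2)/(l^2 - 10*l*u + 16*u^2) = (-l + u)/(-l + 8*u)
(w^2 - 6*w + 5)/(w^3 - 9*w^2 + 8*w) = (w - 5)/(w*(w - 8))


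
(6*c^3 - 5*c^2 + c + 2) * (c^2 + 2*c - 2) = 6*c^5 + 7*c^4 - 21*c^3 + 14*c^2 + 2*c - 4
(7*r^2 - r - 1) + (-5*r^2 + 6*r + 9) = 2*r^2 + 5*r + 8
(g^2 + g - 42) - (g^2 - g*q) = g*q + g - 42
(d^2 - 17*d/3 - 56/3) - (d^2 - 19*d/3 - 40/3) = 2*d/3 - 16/3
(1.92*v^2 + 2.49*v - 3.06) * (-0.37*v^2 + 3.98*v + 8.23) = -0.7104*v^4 + 6.7203*v^3 + 26.844*v^2 + 8.3139*v - 25.1838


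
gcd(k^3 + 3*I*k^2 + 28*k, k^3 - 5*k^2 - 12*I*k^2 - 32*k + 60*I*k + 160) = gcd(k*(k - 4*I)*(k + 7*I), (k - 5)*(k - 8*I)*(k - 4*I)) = k - 4*I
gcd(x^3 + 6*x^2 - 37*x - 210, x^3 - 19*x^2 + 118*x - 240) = x - 6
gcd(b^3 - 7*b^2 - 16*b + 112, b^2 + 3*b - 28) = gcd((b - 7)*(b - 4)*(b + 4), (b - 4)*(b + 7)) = b - 4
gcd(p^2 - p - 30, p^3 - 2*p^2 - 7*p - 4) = 1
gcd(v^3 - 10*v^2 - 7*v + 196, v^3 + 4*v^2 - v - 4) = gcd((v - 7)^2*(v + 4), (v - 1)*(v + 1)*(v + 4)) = v + 4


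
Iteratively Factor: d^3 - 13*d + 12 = (d + 4)*(d^2 - 4*d + 3) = (d - 3)*(d + 4)*(d - 1)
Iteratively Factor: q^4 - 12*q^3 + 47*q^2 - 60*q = (q - 3)*(q^3 - 9*q^2 + 20*q) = (q - 4)*(q - 3)*(q^2 - 5*q) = (q - 5)*(q - 4)*(q - 3)*(q)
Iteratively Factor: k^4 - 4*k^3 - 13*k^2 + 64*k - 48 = (k + 4)*(k^3 - 8*k^2 + 19*k - 12) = (k - 3)*(k + 4)*(k^2 - 5*k + 4) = (k - 3)*(k - 1)*(k + 4)*(k - 4)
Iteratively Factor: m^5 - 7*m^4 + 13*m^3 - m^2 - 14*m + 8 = (m + 1)*(m^4 - 8*m^3 + 21*m^2 - 22*m + 8) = (m - 1)*(m + 1)*(m^3 - 7*m^2 + 14*m - 8) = (m - 1)^2*(m + 1)*(m^2 - 6*m + 8) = (m - 4)*(m - 1)^2*(m + 1)*(m - 2)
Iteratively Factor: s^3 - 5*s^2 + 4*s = (s - 1)*(s^2 - 4*s) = (s - 4)*(s - 1)*(s)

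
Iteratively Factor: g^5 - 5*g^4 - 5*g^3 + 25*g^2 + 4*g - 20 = (g + 2)*(g^4 - 7*g^3 + 9*g^2 + 7*g - 10) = (g - 5)*(g + 2)*(g^3 - 2*g^2 - g + 2) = (g - 5)*(g - 2)*(g + 2)*(g^2 - 1) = (g - 5)*(g - 2)*(g - 1)*(g + 2)*(g + 1)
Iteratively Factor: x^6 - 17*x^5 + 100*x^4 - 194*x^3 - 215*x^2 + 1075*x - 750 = (x - 5)*(x^5 - 12*x^4 + 40*x^3 + 6*x^2 - 185*x + 150) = (x - 5)^2*(x^4 - 7*x^3 + 5*x^2 + 31*x - 30) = (x - 5)^2*(x - 3)*(x^3 - 4*x^2 - 7*x + 10) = (x - 5)^2*(x - 3)*(x - 1)*(x^2 - 3*x - 10) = (x - 5)^2*(x - 3)*(x - 1)*(x + 2)*(x - 5)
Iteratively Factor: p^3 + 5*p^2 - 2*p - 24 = (p + 3)*(p^2 + 2*p - 8) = (p + 3)*(p + 4)*(p - 2)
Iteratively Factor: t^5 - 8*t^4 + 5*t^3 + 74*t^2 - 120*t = (t)*(t^4 - 8*t^3 + 5*t^2 + 74*t - 120) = t*(t - 4)*(t^3 - 4*t^2 - 11*t + 30) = t*(t - 4)*(t + 3)*(t^2 - 7*t + 10) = t*(t - 5)*(t - 4)*(t + 3)*(t - 2)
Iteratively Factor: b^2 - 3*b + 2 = (b - 1)*(b - 2)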